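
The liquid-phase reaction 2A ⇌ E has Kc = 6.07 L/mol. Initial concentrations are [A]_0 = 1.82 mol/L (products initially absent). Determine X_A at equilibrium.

X = 0.809

Let X = conversion of A; extent ξ = 1.82X/2 mol/L.
Concentrations: [A] = 1.82 − 1.82X; [E] = 0.91X.
Kc = [E] / ([A]^2).
Equating to 6.07 L/mol: the physical root is X = 0.809.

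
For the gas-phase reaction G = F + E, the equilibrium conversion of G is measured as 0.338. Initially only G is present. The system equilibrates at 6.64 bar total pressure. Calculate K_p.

Take 1 mol G as basis and let X be its fractional conversion, so ξ = X.
Mole table: n_G = 1 − X; n_F = X; n_E = X.
Summing: n_T = 1 + X.
At X = 0.338: n_G = 0.662, n_F = 0.338, n_E = 0.338, n_T = 1.34.
p_i = (n_i/n_T)·P. K_p = p_F p_E / (p_G) = 0.856 bar.

K_p = 0.856 bar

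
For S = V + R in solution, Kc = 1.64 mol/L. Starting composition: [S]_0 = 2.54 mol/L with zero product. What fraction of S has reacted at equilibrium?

Let X = conversion of S; extent ξ = 2.54·X mol/L.
Concentrations: [S] = 2.54 − 2.54X; [V] = 2.54X; [R] = 2.54X.
Kc = [V] [R] / ([S]).
Solving Kc = 1.64 for X ∈ (0,1): X = 0.543.

X = 0.543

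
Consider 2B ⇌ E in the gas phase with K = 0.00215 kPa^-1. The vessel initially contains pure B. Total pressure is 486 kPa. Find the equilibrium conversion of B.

X = 0.561

Let X = conversion of B (basis 1 mol B); extent of reaction ξ = 0.5X.
Moles: n_B = 1 − X; n_E = 0.5X.
Summing: n_T = 1 − 0.5X.
With p_i = (n_i/n_T)P, K = p_E / (p_B^2).
Substituting and setting equal to 0.00215 kPa^-1 gives a polynomial in X; the root in (0,1) is X = 0.561.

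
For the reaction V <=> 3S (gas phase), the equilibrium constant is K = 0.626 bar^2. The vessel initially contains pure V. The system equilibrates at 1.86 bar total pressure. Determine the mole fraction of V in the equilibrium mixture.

Take 1 mol V as basis and let X be its fractional conversion, so ξ = X.
Species balance: n_V = 1 − X; n_S = 3X.
Summing: n_T = 1 + 2X.
y_i = n_i/n_T, p_i = y_i·P. K = p_S^3 / (p_V).
Setting this equal to 0.626 bar^2 and taking the physical root (0 < X < 1) gives X = 0.221.
Then n_V = 0.779, n_T = 1.44, so y_V = 0.540.

y_V = 0.540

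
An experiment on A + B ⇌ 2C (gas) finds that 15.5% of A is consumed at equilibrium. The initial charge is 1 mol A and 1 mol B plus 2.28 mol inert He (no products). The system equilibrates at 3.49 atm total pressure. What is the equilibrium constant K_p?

Take 1 mol A as basis and let X be its fractional conversion, so ξ = X.
Species balance: n_A = 1 − X; n_B = 1 − X; n_C = 2X; n_I = 2.28 (inert).
n_T stays at 4.28 (no change in mole number).
At X = 0.155: n_A = 0.845, n_B = 0.845, n_C = 0.31, n_T = 4.28.
p_i = (n_i/n_T)·P. K_p = p_C^2 / (p_A p_B) = 0.135.

K_p = 0.135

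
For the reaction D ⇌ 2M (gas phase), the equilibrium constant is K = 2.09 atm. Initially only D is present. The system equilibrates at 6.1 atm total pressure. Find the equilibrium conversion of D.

X = 0.281

Take 1 mol D as basis and let X be its fractional conversion, so ξ = X.
At extent ξ: n_D = 1 − X; n_M = 2X.
Summing: n_T = 1 + X.
With p_i = (n_i/n_T)P, K = p_M^2 / (p_D).
Setting this equal to 2.09 atm and taking the physical root (0 < X < 1) gives X = 0.281.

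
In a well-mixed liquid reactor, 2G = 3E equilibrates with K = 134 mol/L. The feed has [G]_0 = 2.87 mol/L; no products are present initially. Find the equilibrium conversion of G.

Let X = conversion of G; extent ξ = 2.87X/2 mol/L.
Concentrations: [G] = 2.87 − 2.87X; [E] = 4.3X.
K = [E]^3 / ([G]^2).
Solving K = 134 for X ∈ (0,1): X = 0.806.

X = 0.806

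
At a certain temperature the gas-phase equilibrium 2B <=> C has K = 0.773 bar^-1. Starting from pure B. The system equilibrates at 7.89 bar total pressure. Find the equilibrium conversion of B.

X = 0.802

Let X = conversion of B (basis 1 mol B); extent of reaction ξ = 0.5X.
Species balance: n_B = 1 − X; n_C = 0.5X.
Total moles n_T = 1 − 0.5X.
y_i = n_i/n_T, p_i = y_i·P. K = p_C / (p_B^2).
This yields a degree-2 equation in X; solving on (0,1), X = 0.802.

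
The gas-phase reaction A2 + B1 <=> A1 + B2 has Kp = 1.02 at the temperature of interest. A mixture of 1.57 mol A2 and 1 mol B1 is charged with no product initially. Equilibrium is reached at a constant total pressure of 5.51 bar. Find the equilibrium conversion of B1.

X = 0.614

Basis: 1 mol B1 initially; let X = conversion of B1. Extent ξ = X.
At extent ξ: n_A2 = 1.57 − X; n_B1 = 1 − X; n_A1 = X; n_B2 = X.
Total moles n_T = 2.57 (Δν = 0, constant).
Mole fractions y_i = n_i/n_T; Kp = p_A1 p_B2 / (p_A2 p_B1) with p_i = y_i·P.
Setting this equal to 1.02 and taking the physical root (0 < X < 1) gives X = 0.614.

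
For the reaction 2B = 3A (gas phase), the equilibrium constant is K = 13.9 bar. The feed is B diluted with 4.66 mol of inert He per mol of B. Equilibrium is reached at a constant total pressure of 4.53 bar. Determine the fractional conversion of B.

Take 1 mol B as basis and let X be its fractional conversion, so ξ = 0.5X.
Species balance: n_B = 1 − X; n_A = 1.5X; n_I = 4.66 (inert).
n_T = Σnᵢ = 5.66 + 0.5X.
With p_i = (n_i/n_T)P, K = p_A^3 / (p_B^2).
Setting this equal to 13.9 bar and taking the physical root (0 < X < 1) gives X = 0.732.

X = 0.732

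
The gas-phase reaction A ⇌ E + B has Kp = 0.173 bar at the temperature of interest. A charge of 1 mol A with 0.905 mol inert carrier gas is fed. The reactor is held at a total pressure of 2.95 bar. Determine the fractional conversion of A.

X = 0.301

Let X = conversion of A (basis 1 mol A); extent of reaction ξ = X.
Moles: n_A = 1 − X; n_E = X; n_B = X; n_I = 0.905 (inert).
Summing: n_T = 1.91 + X.
y_i = n_i/n_T, p_i = y_i·P. Kp = p_E p_B / (p_A).
Setting this equal to 0.173 bar and taking the physical root (0 < X < 1) gives X = 0.301.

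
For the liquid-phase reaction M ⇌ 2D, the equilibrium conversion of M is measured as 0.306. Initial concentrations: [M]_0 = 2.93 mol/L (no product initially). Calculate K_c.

Let X = conversion of M.
Concentrations: [M] = 2.93 − 2.93X; [D] = 5.86X.
At X = 0.306: [M] = 2.03, [D] = 1.79.
K_c = [D]^2 / ([M]) = 1.58 mol/L.

K_c = 1.58 mol/L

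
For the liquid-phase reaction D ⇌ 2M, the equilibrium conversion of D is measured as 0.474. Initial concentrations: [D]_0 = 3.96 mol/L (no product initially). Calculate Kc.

Kc = 6.77 mol/L

Let X = conversion of D.
Concentrations: [D] = 3.96 − 3.96X; [M] = 7.92X.
At X = 0.474: [D] = 2.08, [M] = 3.75.
Kc = [M]^2 / ([D]) = 6.77 mol/L.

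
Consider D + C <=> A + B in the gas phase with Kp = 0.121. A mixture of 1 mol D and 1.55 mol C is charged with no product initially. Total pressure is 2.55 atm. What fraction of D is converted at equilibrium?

Basis: 1 mol D initially; let X = conversion of D. Extent ξ = X.
Species balance: n_D = 1 − X; n_C = 1.55 − X; n_A = X; n_B = X.
Total moles n_T = 2.55 (Δν = 0, constant).
Mole fractions y_i = n_i/n_T; Kp = p_A p_B / (p_D p_C) with p_i = y_i·P.
This yields a degree-2 equation in X; solving on (0,1), X = 0.319.

X = 0.319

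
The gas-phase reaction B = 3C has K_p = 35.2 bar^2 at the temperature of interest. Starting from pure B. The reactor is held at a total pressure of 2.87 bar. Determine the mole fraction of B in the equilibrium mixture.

y_B = 0.146

Take 1 mol B as basis and let X be its fractional conversion, so ξ = X.
Species balance: n_B = 1 − X; n_C = 3X.
Total moles n_T = 1 + 2X.
With p_i = (n_i/n_T)P, K_p = p_C^3 / (p_B).
This yields a degree-3 equation in X; solving on (0,1), X = 0.661.
Then n_B = 0.339, n_T = 2.32, so y_B = 0.146.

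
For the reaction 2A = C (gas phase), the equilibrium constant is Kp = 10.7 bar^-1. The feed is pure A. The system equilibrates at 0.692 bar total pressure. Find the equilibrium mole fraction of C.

y_C = 0.694

Let X = conversion of A (basis 1 mol A); extent of reaction ξ = 0.5X.
At extent ξ: n_A = 1 − X; n_C = 0.5X.
Total moles n_T = 1 − 0.5X.
With p_i = (n_i/n_T)P, Kp = p_C / (p_A^2).
Substituting and setting equal to 10.7 bar^-1 gives a polynomial in X; the root in (0,1) is X = 0.819.
Then n_C = 0.41, n_T = 0.59, so y_C = 0.694.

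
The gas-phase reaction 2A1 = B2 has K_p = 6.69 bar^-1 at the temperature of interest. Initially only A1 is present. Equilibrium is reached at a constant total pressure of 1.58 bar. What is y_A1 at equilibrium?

y_A1 = 0.264

Let X = conversion of A1 (basis 1 mol A1); extent of reaction ξ = 0.5X.
At extent ξ: n_A1 = 1 − X; n_B2 = 0.5X.
Total moles n_T = 1 − 0.5X.
Mole fractions y_i = n_i/n_T; K_p = p_B2 / (p_A1^2) with p_i = y_i·P.
This yields a degree-2 equation in X; solving on (0,1), X = 0.848.
Then n_A1 = 0.152, n_T = 0.576, so y_A1 = 0.264.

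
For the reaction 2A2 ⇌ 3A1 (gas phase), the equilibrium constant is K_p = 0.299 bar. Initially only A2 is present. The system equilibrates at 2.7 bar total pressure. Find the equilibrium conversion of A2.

Take 1 mol A2 as basis and let X be its fractional conversion, so ξ = 0.5X.
At extent ξ: n_A2 = 1 − X; n_A1 = 1.5X.
Summing: n_T = 1 + 0.5X.
With p_i = (n_i/n_T)P, K_p = p_A1^3 / (p_A2^2).
Equating to 0.299 bar and solving on 0 < X < 1: X = 0.271.

X = 0.271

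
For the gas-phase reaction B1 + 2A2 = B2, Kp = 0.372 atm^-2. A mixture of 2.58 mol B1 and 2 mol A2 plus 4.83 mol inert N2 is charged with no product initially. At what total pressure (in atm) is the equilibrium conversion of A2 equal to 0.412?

Take 2 mol A2 as basis and let X be its fractional conversion, so ξ = X.
Species balance: n_B1 = 2.58 − X; n_A2 = 2 − 2X; n_B2 = X; n_I = 4.83 (inert).
Total moles n_T = 9.41 − 2X.
Kp = p_B2 / (p_B1 p_A2^2) with p_i = (n_i/n_T)·P.
At X = 0.412: the mole-fraction product g(X) = Π y_i^ν_i = 10.13. Since Kp = g(X)·P^{-2}, P = (g/Kp)^(1/2) = (10.13/0.372)^(1/2) = 5.22 atm.

P = 5.22 atm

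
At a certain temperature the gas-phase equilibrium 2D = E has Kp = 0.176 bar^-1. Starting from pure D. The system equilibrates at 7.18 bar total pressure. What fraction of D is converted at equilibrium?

X = 0.594

Let X = conversion of D (basis 1 mol D); extent of reaction ξ = 0.5X.
At extent ξ: n_D = 1 − X; n_E = 0.5X.
n_T = Σnᵢ = 1 − 0.5X.
y_i = n_i/n_T, p_i = y_i·P. Kp = p_E / (p_D^2).
This yields a degree-2 equation in X; solving on (0,1), X = 0.594.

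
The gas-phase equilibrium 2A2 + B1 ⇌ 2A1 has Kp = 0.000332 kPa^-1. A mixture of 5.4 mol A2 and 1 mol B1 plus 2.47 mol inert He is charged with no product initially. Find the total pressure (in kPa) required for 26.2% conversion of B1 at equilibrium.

P = 406 kPa

Basis: 1 mol B1 initially; let X = conversion of B1. Extent ξ = X.
Moles: n_A2 = 5.4 − 2X; n_B1 = 1 − X; n_A1 = 2X; n_I = 2.47 (inert).
Total moles n_T = 8.87 − X.
Kp = p_A1^2 / (p_A2^2 p_B1) with p_i = (n_i/n_T)·P.
At X = 0.262: the mole-fraction product g(X) = Π y_i^ν_i = 0.1347. Since Kp = g(X)·P^{-1}, P = (g/Kp)^(1/1) = (0.1347/0.000332)^(1/1) = 406 kPa.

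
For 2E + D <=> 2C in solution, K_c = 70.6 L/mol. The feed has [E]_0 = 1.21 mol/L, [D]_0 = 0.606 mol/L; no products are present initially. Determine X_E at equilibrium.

Let X = conversion of E; extent ξ = 1.21X/2 mol/L.
Concentrations: [E] = 1.21 − 1.21X; [D] = 0.606 − 0.605X; [C] = 1.21X.
K_c = [C]^2 / ([E]^2 [D]).
Solving K_c = 70.6 for X ∈ (0,1): X = 0.762.

X = 0.762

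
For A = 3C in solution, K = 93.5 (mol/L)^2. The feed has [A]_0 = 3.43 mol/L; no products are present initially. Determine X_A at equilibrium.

X = 0.521

Let X = conversion of A; extent ξ = 3.43·X mol/L.
Concentrations: [A] = 3.43 − 3.43X; [C] = 10.3X.
K = [C]^3 / ([A]).
This equals 93.5 at X = 0.521 (the root in 0 < X < 1).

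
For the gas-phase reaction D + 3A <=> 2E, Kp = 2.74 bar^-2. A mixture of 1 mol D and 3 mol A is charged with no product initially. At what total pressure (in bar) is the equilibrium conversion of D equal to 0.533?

Let X = conversion of D (basis 1 mol D); extent of reaction ξ = X.
At extent ξ: n_D = 1 − X; n_A = 3 − 3X; n_E = 2X.
Total moles n_T = 4 − 2X.
Kp = p_E^2 / (p_D p_A^3) with p_i = (n_i/n_T)·P.
At X = 0.533: the mole-fraction product g(X) = Π y_i^ν_i = 7.617. Since Kp = g(X)·P^{-2}, P = (g/Kp)^(1/2) = (7.617/2.74)^(1/2) = 1.67 bar.

P = 1.67 bar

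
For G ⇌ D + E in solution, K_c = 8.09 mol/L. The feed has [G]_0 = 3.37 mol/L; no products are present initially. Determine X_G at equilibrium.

X = 0.760

Let X = conversion of G; extent ξ = 3.37·X mol/L.
Concentrations: [G] = 3.37 − 3.37X; [D] = 3.37X; [E] = 3.37X.
K_c = [D] [E] / ([G]).
Equating to 8.09 mol/L: the physical root is X = 0.760.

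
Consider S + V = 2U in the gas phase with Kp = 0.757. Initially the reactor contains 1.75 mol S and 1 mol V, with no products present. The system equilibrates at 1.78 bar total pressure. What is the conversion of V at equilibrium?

X = 0.394

Take 1 mol V as basis and let X be its fractional conversion, so ξ = X.
Moles: n_S = 1.75 − X; n_V = 1 − X; n_U = 2X.
Total moles n_T = 2.75 (Δν = 0, constant).
With p_i = (n_i/n_T)P, Kp = p_U^2 / (p_S p_V).
Substituting and setting equal to 0.757 gives a polynomial in X; the root in (0,1) is X = 0.394.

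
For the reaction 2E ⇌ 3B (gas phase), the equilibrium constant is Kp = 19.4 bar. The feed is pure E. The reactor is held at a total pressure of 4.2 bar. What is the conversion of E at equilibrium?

X = 0.628

Basis: 1 mol E initially; let X = conversion of E. Extent ξ = 0.5X.
Mole table: n_E = 1 − X; n_B = 1.5X.
Total moles n_T = 1 + 0.5X.
y_i = n_i/n_T, p_i = y_i·P. Kp = p_B^3 / (p_E^2).
This yields a degree-3 equation in X; solving on (0,1), X = 0.628.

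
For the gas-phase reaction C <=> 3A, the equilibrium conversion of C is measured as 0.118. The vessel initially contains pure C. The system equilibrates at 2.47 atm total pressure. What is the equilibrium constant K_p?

Let X = conversion of C (basis 1 mol C); extent of reaction ξ = X.
Moles: n_C = 1 − X; n_A = 3X.
n_T = Σnᵢ = 1 + 2X.
At X = 0.118: n_C = 0.882, n_A = 0.354, n_T = 1.24.
p_i = (n_i/n_T)·P. K_p = p_A^3 / (p_C) = 0.201 atm^2.

K_p = 0.201 atm^2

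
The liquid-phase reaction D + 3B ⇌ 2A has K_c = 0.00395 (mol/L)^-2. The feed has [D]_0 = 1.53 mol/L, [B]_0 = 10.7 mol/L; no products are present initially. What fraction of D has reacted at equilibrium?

Let X = conversion of D; extent ξ = 1.53·X mol/L.
Concentrations: [D] = 1.53 − 1.53X; [B] = 10.7 − 4.59X; [A] = 3.06X.
K_c = [A]^2 / ([D] [B]^3).
Solving K_c = 0.00395 for X ∈ (0,1): X = 0.465.

X = 0.465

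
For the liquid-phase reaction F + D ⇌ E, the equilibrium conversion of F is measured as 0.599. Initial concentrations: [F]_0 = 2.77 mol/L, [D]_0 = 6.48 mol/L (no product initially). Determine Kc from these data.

Let X = conversion of F.
Concentrations: [F] = 2.77 − 2.77X; [D] = 6.48 − 2.77X; [E] = 2.77X.
At X = 0.599: [F] = 1.11, [D] = 4.82, [E] = 1.66.
Kc = [E] / ([F] [D]) = 0.31 L/mol.

Kc = 0.31 L/mol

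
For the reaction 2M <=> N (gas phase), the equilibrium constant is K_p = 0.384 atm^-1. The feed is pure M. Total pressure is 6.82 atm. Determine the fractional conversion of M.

Take 1 mol M as basis and let X be its fractional conversion, so ξ = 0.5X.
Species balance: n_M = 1 − X; n_N = 0.5X.
Summing: n_T = 1 − 0.5X.
With p_i = (n_i/n_T)P, K_p = p_N / (p_M^2).
Equating to 0.384 atm^-1 and solving on 0 < X < 1: X = 0.705.

X = 0.705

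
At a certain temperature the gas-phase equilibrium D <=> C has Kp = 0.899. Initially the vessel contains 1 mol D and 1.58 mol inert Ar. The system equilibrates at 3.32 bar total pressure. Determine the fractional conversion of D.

Take 1 mol D as basis and let X be its fractional conversion, so ξ = X.
At extent ξ: n_D = 1 − X; n_C = X; n_I = 1.58 (inert).
Total moles n_T = 2.58 (Δν = 0, constant).
Mole fractions y_i = n_i/n_T; Kp = p_C / (p_D) with p_i = y_i·P.
Substituting and setting equal to 0.899 gives a polynomial in X; the root in (0,1) is X = 0.473.

X = 0.473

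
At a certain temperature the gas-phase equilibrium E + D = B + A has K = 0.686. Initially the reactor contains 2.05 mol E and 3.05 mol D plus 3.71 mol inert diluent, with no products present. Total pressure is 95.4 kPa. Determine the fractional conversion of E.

X = 0.544

Let X = conversion of E (basis 2.05 mol E); extent of reaction ξ = 2.05X.
At extent ξ: n_E = 2.05 − 2.05X; n_D = 3.05 − 2.05X; n_B = 2.05X; n_A = 2.05X; n_I = 3.71 (inert).
n_T stays at 8.81 (no change in mole number).
Mole fractions y_i = n_i/n_T; K = p_B p_A / (p_E p_D) with p_i = y_i·P.
Setting this equal to 0.686 and taking the physical root (0 < X < 1) gives X = 0.544.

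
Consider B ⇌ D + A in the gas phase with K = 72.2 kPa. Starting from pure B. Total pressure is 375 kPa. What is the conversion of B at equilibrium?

Basis: 1 mol B initially; let X = conversion of B. Extent ξ = X.
At extent ξ: n_B = 1 − X; n_D = X; n_A = X.
Total moles n_T = 1 + X.
With p_i = (n_i/n_T)P, K = p_D p_A / (p_B).
Setting this equal to 72.2 kPa and taking the physical root (0 < X < 1) gives X = 0.402.

X = 0.402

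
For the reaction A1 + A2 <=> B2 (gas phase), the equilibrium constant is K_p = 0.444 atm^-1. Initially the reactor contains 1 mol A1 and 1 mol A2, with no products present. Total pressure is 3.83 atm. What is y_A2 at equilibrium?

y_A2 = 0.378

Let X = conversion of A1 (basis 1 mol A1); extent of reaction ξ = X.
At extent ξ: n_A1 = 1 − X; n_A2 = 1 − X; n_B2 = X.
n_T = Σnᵢ = 2 − X.
With p_i = (n_i/n_T)P, K_p = p_B2 / (p_A1 p_A2).
Substituting and setting equal to 0.444 atm^-1 gives a polynomial in X; the root in (0,1) is X = 0.391.
Then n_A2 = 0.609, n_T = 1.61, so y_A2 = 0.378.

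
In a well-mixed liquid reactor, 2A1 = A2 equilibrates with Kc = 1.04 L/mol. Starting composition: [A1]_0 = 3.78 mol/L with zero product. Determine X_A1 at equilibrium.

X = 0.701

Let X = conversion of A1; extent ξ = 3.78X/2 mol/L.
Concentrations: [A1] = 3.78 − 3.78X; [A2] = 1.89X.
Kc = [A2] / ([A1]^2).
Solving Kc = 1.04 for X ∈ (0,1): X = 0.701.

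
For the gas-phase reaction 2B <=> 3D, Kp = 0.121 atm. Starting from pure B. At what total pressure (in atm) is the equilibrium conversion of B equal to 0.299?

Take 1 mol B as basis and let X be its fractional conversion, so ξ = 0.5X.
Species balance: n_B = 1 − X; n_D = 1.5X.
Summing: n_T = 1 + 0.5X.
Kp = p_D^3 / (p_B^2) with p_i = (n_i/n_T)·P.
At X = 0.299: the mole-fraction product g(X) = Π y_i^ν_i = 0.1597. Since Kp = g(X)·P^{1}, P = (Kp/g)^(1/1) = (0.121/0.1597)^(1/1) = 0.758 atm.

P = 0.758 atm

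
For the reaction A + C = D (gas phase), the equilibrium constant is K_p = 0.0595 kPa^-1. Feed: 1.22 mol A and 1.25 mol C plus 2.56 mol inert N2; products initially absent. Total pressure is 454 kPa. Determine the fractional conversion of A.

Let X = conversion of A (basis 1.22 mol A); extent of reaction ξ = 1.22X.
Mole table: n_A = 1.22 − 1.22X; n_C = 1.25 − 1.22X; n_D = 1.22X; n_I = 2.56 (inert).
Summing: n_T = 5.03 − 1.22X.
Mole fractions y_i = n_i/n_T; K_p = p_D / (p_A p_C) with p_i = y_i·P.
Substituting and setting equal to 0.0595 kPa^-1 gives a polynomial in X; the root in (0,1) is X = 0.712.

X = 0.712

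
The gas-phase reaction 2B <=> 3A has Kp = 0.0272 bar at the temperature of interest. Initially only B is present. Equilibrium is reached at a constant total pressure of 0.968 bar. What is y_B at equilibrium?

Basis: 1 mol B initially; let X = conversion of B. Extent ξ = 0.5X.
At extent ξ: n_B = 1 − X; n_A = 1.5X.
Total moles n_T = 1 + 0.5X.
Mole fractions y_i = n_i/n_T; Kp = p_A^3 / (p_B^2) with p_i = y_i·P.
Substituting and setting equal to 0.0272 bar gives a polynomial in X; the root in (0,1) is X = 0.182.
Then n_B = 0.818, n_T = 1.09, so y_B = 0.749.

y_B = 0.749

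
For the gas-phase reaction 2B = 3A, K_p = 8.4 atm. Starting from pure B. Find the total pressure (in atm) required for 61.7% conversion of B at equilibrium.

Take 1 mol B as basis and let X be its fractional conversion, so ξ = 0.5X.
Mole table: n_B = 1 − X; n_A = 1.5X.
n_T = Σnᵢ = 1 + 0.5X.
K_p = p_A^3 / (p_B^2) with p_i = (n_i/n_T)·P.
At X = 0.617: the mole-fraction product g(X) = Π y_i^ν_i = 4.13. Since K_p = g(X)·P^{1}, P = (K_p/g)^(1/1) = (8.4/4.13)^(1/1) = 2.03 atm.

P = 2.03 atm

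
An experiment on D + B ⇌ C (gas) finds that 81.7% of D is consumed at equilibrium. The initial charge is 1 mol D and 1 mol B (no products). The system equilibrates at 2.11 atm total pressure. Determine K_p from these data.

Let X = conversion of D (basis 1 mol D); extent of reaction ξ = X.
At extent ξ: n_D = 1 − X; n_B = 1 − X; n_C = X.
n_T = Σnᵢ = 2 − X.
At X = 0.817: n_D = 0.183, n_B = 0.183, n_C = 0.817, n_T = 1.18.
p_i = (n_i/n_T)·P. K_p = p_C / (p_D p_B) = 13.7 atm^-1.

K_p = 13.7 atm^-1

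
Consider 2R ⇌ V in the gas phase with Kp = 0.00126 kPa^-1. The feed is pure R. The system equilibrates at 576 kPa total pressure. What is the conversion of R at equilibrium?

X = 0.494

Basis: 1 mol R initially; let X = conversion of R. Extent ξ = 0.5X.
Moles: n_R = 1 − X; n_V = 0.5X.
Summing: n_T = 1 − 0.5X.
With p_i = (n_i/n_T)P, Kp = p_V / (p_R^2).
Substituting and setting equal to 0.00126 kPa^-1 gives a polynomial in X; the root in (0,1) is X = 0.494.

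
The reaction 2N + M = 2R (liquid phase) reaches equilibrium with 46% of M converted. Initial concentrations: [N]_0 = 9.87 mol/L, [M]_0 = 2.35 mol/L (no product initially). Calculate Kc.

Let X = conversion of M.
Concentrations: [N] = 9.87 − 4.7X; [M] = 2.35 − 2.35X; [R] = 4.7X.
At X = 0.46: [N] = 7.71, [M] = 1.27, [R] = 2.16.
Kc = [R]^2 / ([N]^2 [M]) = 0.062 L/mol.

Kc = 0.062 L/mol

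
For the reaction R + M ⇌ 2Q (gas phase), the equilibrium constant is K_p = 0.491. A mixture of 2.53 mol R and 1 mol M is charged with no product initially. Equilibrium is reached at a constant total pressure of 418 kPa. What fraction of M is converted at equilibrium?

Basis: 1 mol M initially; let X = conversion of M. Extent ξ = X.
Moles: n_R = 2.53 − X; n_M = 1 − X; n_Q = 2X.
Total moles n_T = 3.53 (Δν = 0, constant).
Mole fractions y_i = n_i/n_T; K_p = p_Q^2 / (p_R p_M) with p_i = y_i·P.
Substituting and setting equal to 0.491 gives a polynomial in X; the root in (0,1) is X = 0.397.

X = 0.397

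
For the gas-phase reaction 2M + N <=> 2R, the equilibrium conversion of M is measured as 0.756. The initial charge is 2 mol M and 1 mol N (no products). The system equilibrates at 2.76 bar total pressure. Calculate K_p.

K_p = 32 bar^-1

Take 2 mol M as basis and let X be its fractional conversion, so ξ = X.
At extent ξ: n_M = 2 − 2X; n_N = 1 − X; n_R = 2X.
Total moles n_T = 3 − X.
At X = 0.756: n_M = 0.488, n_N = 0.244, n_R = 1.51, n_T = 2.24.
p_i = (n_i/n_T)·P. K_p = p_R^2 / (p_M^2 p_N) = 32 bar^-1.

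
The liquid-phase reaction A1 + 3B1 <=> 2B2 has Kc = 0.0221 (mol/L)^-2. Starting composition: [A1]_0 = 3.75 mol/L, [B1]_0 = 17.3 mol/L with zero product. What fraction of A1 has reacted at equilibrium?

X = 0.671

Let X = conversion of A1; extent ξ = 3.75·X mol/L.
Concentrations: [A1] = 3.75 − 3.75X; [B1] = 17.3 − 11.2X; [B2] = 7.5X.
Kc = [B2]^2 / ([A1] [B1]^3).
Solving Kc = 0.0221 for X ∈ (0,1): X = 0.671.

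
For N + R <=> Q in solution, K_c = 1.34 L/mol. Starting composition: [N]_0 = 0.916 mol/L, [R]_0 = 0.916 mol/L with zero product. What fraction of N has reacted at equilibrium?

X = 0.417

Let X = conversion of N; extent ξ = 0.916·X mol/L.
Concentrations: [N] = 0.916 − 0.916X; [R] = 0.916 − 0.916X; [Q] = 0.916X.
K_c = [Q] / ([N] [R]).
Equating to 1.34 L/mol: the physical root is X = 0.417.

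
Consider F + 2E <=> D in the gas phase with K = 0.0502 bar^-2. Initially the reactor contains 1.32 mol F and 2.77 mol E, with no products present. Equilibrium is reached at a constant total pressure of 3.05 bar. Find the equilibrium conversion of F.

Let X = conversion of F (basis 1.32 mol F); extent of reaction ξ = 1.32X.
Mole table: n_F = 1.32 − 1.32X; n_E = 2.77 − 2.64X; n_D = 1.32X.
Summing: n_T = 4.09 − 2.64X.
y_i = n_i/n_T, p_i = y_i·P. K = p_D / (p_F p_E^2).
This yields a degree-3 equation in X; solving on (0,1), X = 0.161.

X = 0.161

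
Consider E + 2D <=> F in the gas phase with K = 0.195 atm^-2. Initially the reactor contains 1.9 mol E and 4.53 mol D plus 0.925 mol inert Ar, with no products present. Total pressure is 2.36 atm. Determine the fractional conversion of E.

Take 1.9 mol E as basis and let X be its fractional conversion, so ξ = 1.9X.
Species balance: n_E = 1.9 − 1.9X; n_D = 4.53 − 3.8X; n_F = 1.9X; n_I = 0.925 (inert).
Total moles n_T = 7.35 − 3.8X.
Mole fractions y_i = n_i/n_T; K = p_F / (p_E p_D^2) with p_i = y_i·P.
Substituting and setting equal to 0.195 atm^-2 gives a polynomial in X; the root in (0,1) is X = 0.253.

X = 0.253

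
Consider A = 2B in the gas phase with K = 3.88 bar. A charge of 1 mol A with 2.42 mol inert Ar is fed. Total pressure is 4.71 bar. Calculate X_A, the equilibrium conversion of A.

X = 0.585

Basis: 1 mol A initially; let X = conversion of A. Extent ξ = X.
Mole table: n_A = 1 − X; n_B = 2X; n_I = 2.42 (inert).
n_T = Σnᵢ = 3.42 + X.
Mole fractions y_i = n_i/n_T; K = p_B^2 / (p_A) with p_i = y_i·P.
Substituting and setting equal to 3.88 bar gives a polynomial in X; the root in (0,1) is X = 0.585.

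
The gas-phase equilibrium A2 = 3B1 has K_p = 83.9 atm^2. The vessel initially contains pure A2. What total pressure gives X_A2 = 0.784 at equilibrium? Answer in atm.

Take 1 mol A2 as basis and let X be its fractional conversion, so ξ = X.
At extent ξ: n_A2 = 1 − X; n_B1 = 3X.
n_T = Σnᵢ = 1 + 2X.
K_p = p_B1^3 / (p_A2) with p_i = (n_i/n_T)·P.
At X = 0.784: the mole-fraction product g(X) = Π y_i^ν_i = 9.134. Since K_p = g(X)·P^{2}, P = (K_p/g)^(1/2) = (83.9/9.134)^(1/2) = 3.03 atm.

P = 3.03 atm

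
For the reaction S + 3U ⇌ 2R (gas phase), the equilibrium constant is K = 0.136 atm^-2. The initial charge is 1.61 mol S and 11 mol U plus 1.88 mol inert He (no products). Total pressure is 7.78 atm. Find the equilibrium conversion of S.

X = 0.802

Take 1.61 mol S as basis and let X be its fractional conversion, so ξ = 1.61X.
At extent ξ: n_S = 1.61 − 1.61X; n_U = 11 − 4.83X; n_R = 3.22X; n_I = 1.88 (inert).
Summing: n_T = 14.5 − 3.22X.
y_i = n_i/n_T, p_i = y_i·P. K = p_R^2 / (p_S p_U^3).
Equating to 0.136 atm^-2 and solving on 0 < X < 1: X = 0.802.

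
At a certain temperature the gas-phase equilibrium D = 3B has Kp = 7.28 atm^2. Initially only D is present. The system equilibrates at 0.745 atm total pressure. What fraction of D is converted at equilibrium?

X = 0.833

Let X = conversion of D (basis 1 mol D); extent of reaction ξ = X.
Moles: n_D = 1 − X; n_B = 3X.
n_T = Σnᵢ = 1 + 2X.
With p_i = (n_i/n_T)P, Kp = p_B^3 / (p_D).
Setting this equal to 7.28 atm^2 and taking the physical root (0 < X < 1) gives X = 0.833.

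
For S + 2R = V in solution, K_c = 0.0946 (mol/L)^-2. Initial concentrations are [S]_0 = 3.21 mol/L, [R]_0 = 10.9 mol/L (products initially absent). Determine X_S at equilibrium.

X = 0.770

Let X = conversion of S; extent ξ = 3.21·X mol/L.
Concentrations: [S] = 3.21 − 3.21X; [R] = 10.9 − 6.42X; [V] = 3.21X.
K_c = [V] / ([S] [R]^2).
Setting equal to 0.0946 and solving for X on (0,1) gives X = 0.770.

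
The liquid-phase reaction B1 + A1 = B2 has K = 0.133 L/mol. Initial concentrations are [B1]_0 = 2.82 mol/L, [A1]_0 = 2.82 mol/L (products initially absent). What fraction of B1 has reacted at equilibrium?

X = 0.225

Let X = conversion of B1; extent ξ = 2.82·X mol/L.
Concentrations: [B1] = 2.82 − 2.82X; [A1] = 2.82 − 2.82X; [B2] = 2.82X.
K = [B2] / ([B1] [A1]).
Equating to 0.133 L/mol: the physical root is X = 0.225.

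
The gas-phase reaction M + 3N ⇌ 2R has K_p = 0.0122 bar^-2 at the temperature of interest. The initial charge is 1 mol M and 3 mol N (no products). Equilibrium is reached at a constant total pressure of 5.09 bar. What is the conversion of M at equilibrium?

Take 1 mol M as basis and let X be its fractional conversion, so ξ = X.
Mole table: n_M = 1 − X; n_N = 3 − 3X; n_R = 2X.
n_T = Σnᵢ = 4 − 2X.
y_i = n_i/n_T, p_i = y_i·P. K_p = p_R^2 / (p_M p_N^3).
This yields a degree-4 equation in X; solving on (0,1), X = 0.240.

X = 0.240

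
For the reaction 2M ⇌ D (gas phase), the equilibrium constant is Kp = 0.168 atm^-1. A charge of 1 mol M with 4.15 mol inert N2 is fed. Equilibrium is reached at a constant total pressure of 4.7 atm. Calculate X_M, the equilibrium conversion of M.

X = 0.200

Basis: 1 mol M initially; let X = conversion of M. Extent ξ = 0.5X.
At extent ξ: n_M = 1 − X; n_D = 0.5X; n_I = 4.15 (inert).
Total moles n_T = 5.15 − 0.5X.
y_i = n_i/n_T, p_i = y_i·P. Kp = p_D / (p_M^2).
Setting this equal to 0.168 atm^-1 and taking the physical root (0 < X < 1) gives X = 0.200.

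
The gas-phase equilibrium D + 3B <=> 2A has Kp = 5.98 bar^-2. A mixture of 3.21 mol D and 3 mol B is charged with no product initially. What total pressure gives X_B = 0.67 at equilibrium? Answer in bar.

Basis: 3 mol B initially; let X = conversion of B. Extent ξ = X.
Species balance: n_D = 3.21 − X; n_B = 3 − 3X; n_A = 2X.
Total moles n_T = 6.21 − 2X.
Kp = p_A^2 / (p_D p_B^3) with p_i = (n_i/n_T)·P.
At X = 0.67: the mole-fraction product g(X) = Π y_i^ν_i = 17.28. Since Kp = g(X)·P^{-2}, P = (g/Kp)^(1/2) = (17.28/5.98)^(1/2) = 1.7 bar.

P = 1.7 bar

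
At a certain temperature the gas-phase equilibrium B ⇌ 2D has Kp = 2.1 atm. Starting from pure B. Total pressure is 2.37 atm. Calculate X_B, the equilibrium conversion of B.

X = 0.426

Take 1 mol B as basis and let X be its fractional conversion, so ξ = X.
Species balance: n_B = 1 − X; n_D = 2X.
n_T = Σnᵢ = 1 + X.
y_i = n_i/n_T, p_i = y_i·P. Kp = p_D^2 / (p_B).
Setting this equal to 2.1 atm and taking the physical root (0 < X < 1) gives X = 0.426.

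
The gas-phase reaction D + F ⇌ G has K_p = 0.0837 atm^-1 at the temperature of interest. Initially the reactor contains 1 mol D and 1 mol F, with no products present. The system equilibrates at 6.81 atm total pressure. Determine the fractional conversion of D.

Basis: 1 mol D initially; let X = conversion of D. Extent ξ = X.
Species balance: n_D = 1 − X; n_F = 1 − X; n_G = X.
Total moles n_T = 2 − X.
With p_i = (n_i/n_T)P, K_p = p_G / (p_D p_F).
Equating to 0.0837 atm^-1 and solving on 0 < X < 1: X = 0.202.

X = 0.202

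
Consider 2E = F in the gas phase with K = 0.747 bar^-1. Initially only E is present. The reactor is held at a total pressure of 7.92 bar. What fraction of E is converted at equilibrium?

Let X = conversion of E (basis 1 mol E); extent of reaction ξ = 0.5X.
At extent ξ: n_E = 1 − X; n_F = 0.5X.
Total moles n_T = 1 − 0.5X.
With p_i = (n_i/n_T)P, K = p_F / (p_E^2).
Setting this equal to 0.747 bar^-1 and taking the physical root (0 < X < 1) gives X = 0.799.

X = 0.799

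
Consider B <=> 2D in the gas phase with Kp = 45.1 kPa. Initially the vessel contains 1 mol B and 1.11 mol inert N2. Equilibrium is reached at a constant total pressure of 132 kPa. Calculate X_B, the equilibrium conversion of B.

Let X = conversion of B (basis 1 mol B); extent of reaction ξ = X.
At extent ξ: n_B = 1 − X; n_D = 2X; n_I = 1.11 (inert).
Total moles n_T = 2.11 + X.
Mole fractions y_i = n_i/n_T; Kp = p_D^2 / (p_B) with p_i = y_i·P.
Setting this equal to 45.1 kPa and taking the physical root (0 < X < 1) gives X = 0.366.

X = 0.366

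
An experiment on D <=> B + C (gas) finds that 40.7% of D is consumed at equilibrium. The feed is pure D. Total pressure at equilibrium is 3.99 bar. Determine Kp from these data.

Let X = conversion of D (basis 1 mol D); extent of reaction ξ = X.
Moles: n_D = 1 − X; n_B = X; n_C = X.
Summing: n_T = 1 + X.
At X = 0.407: n_D = 0.593, n_B = 0.407, n_C = 0.407, n_T = 1.41.
p_i = (n_i/n_T)·P. Kp = p_B p_C / (p_D) = 0.792 bar.

Kp = 0.792 bar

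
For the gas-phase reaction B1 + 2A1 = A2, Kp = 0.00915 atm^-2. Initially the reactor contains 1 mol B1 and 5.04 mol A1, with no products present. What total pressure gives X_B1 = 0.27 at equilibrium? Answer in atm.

Take 1 mol B1 as basis and let X be its fractional conversion, so ξ = X.
Species balance: n_B1 = 1 − X; n_A1 = 5.04 − 2X; n_A2 = X.
Total moles n_T = 6.04 − 2X.
Kp = p_A2 / (p_B1 p_A1^2) with p_i = (n_i/n_T)·P.
At X = 0.27: the mole-fraction product g(X) = Π y_i^ν_i = 0.5525. Since Kp = g(X)·P^{-2}, P = (g/Kp)^(1/2) = (0.5525/0.00915)^(1/2) = 7.77 atm.

P = 7.77 atm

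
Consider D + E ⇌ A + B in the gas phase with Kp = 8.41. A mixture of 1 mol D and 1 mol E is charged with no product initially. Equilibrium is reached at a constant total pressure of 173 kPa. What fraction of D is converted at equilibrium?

X = 0.744

Let X = conversion of D (basis 1 mol D); extent of reaction ξ = X.
Mole table: n_D = 1 − X; n_E = 1 − X; n_A = X; n_B = X.
Total moles n_T = 2 (Δν = 0, constant).
With p_i = (n_i/n_T)P, Kp = p_A p_B / (p_D p_E).
Substituting and setting equal to 8.41 gives a polynomial in X; the root in (0,1) is X = 0.744.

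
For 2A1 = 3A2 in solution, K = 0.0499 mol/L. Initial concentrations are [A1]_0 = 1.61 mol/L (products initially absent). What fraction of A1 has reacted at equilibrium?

X = 0.183

Let X = conversion of A1; extent ξ = 1.61X/2 mol/L.
Concentrations: [A1] = 1.61 − 1.61X; [A2] = 2.42X.
K = [A2]^3 / ([A1]^2).
Equating to 0.0499 mol/L: the physical root is X = 0.183.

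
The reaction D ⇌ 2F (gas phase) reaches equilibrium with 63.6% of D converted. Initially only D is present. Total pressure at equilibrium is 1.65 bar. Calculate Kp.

Kp = 4.48 bar

Let X = conversion of D (basis 1 mol D); extent of reaction ξ = X.
At extent ξ: n_D = 1 − X; n_F = 2X.
n_T = Σnᵢ = 1 + X.
At X = 0.636: n_D = 0.364, n_F = 1.27, n_T = 1.64.
p_i = (n_i/n_T)·P. Kp = p_F^2 / (p_D) = 4.48 bar.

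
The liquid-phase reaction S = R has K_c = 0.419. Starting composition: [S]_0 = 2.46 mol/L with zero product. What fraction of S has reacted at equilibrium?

Let X = conversion of S; extent ξ = 2.46·X mol/L.
Concentrations: [S] = 2.46 − 2.46X; [R] = 2.46X.
K_c = [R] / ([S]).
This equals 0.419 at X = 0.295 (the root in 0 < X < 1).

X = 0.295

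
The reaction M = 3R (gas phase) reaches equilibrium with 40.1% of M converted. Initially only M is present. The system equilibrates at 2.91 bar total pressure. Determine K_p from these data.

Basis: 1 mol M initially; let X = conversion of M. Extent ξ = X.
Mole table: n_M = 1 − X; n_R = 3X.
n_T = Σnᵢ = 1 + 2X.
At X = 0.401: n_M = 0.599, n_R = 1.2, n_T = 1.8.
p_i = (n_i/n_T)·P. K_p = p_R^3 / (p_M) = 7.58 bar^2.

K_p = 7.58 bar^2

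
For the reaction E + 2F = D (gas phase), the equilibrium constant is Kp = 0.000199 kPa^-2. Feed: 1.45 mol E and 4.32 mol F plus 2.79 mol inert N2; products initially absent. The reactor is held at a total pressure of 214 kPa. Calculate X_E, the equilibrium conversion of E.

Basis: 1.45 mol E initially; let X = conversion of E. Extent ξ = 1.45X.
At extent ξ: n_E = 1.45 − 1.45X; n_F = 4.32 − 2.9X; n_D = 1.45X; n_I = 2.79 (inert).
Total moles n_T = 8.56 − 2.9X.
y_i = n_i/n_T, p_i = y_i·P. Kp = p_D / (p_E p_F^2).
Substituting and setting equal to 0.000199 kPa^-2 gives a polynomial in X; the root in (0,1) is X = 0.575.

X = 0.575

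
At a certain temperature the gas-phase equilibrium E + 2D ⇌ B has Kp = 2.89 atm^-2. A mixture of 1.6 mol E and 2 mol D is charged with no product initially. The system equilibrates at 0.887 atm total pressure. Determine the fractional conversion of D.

Take 2 mol D as basis and let X be its fractional conversion, so ξ = X.
Mole table: n_E = 1.6 − X; n_D = 2 − 2X; n_B = X.
n_T = Σnᵢ = 3.6 − 2X.
With p_i = (n_i/n_T)P, Kp = p_B / (p_E p_D^2).
Substituting and setting equal to 2.89 atm^-2 gives a polynomial in X; the root in (0,1) is X = 0.443.

X = 0.443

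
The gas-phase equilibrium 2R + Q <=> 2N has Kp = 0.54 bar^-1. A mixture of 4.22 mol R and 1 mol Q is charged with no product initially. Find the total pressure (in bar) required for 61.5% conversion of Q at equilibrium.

Basis: 1 mol Q initially; let X = conversion of Q. Extent ξ = X.
Mole table: n_R = 4.22 − 2X; n_Q = 1 − X; n_N = 2X.
Total moles n_T = 5.22 − X.
Kp = p_N^2 / (p_R^2 p_Q) with p_i = (n_i/n_T)·P.
At X = 0.615: the mole-fraction product g(X) = Π y_i^ν_i = 2.024. Since Kp = g(X)·P^{-1}, P = (g/Kp)^(1/1) = (2.024/0.54)^(1/1) = 3.75 bar.

P = 3.75 bar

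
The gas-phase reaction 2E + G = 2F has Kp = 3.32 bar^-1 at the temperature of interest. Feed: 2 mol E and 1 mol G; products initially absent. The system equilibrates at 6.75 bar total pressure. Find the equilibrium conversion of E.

Basis: 2 mol E initially; let X = conversion of E. Extent ξ = X.
Moles: n_E = 2 − 2X; n_G = 1 − X; n_F = 2X.
Summing: n_T = 3 − X.
y_i = n_i/n_T, p_i = y_i·P. Kp = p_F^2 / (p_E^2 p_G).
Equating to 3.32 bar^-1 and solving on 0 < X < 1: X = 0.647.

X = 0.647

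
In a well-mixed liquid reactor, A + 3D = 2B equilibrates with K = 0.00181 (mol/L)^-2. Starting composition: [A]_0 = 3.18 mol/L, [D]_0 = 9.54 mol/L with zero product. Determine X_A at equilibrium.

Let X = conversion of A; extent ξ = 3.18·X mol/L.
Concentrations: [A] = 3.18 − 3.18X; [D] = 9.54 − 9.54X; [B] = 6.36X.
K = [B]^2 / ([A] [D]^3).
Setting equal to 0.00181 and solving for X on (0,1) gives X = 0.216.

X = 0.216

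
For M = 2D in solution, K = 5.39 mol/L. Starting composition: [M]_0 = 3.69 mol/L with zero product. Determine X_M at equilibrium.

X = 0.449

Let X = conversion of M; extent ξ = 3.69·X mol/L.
Concentrations: [M] = 3.69 − 3.69X; [D] = 7.38X.
K = [D]^2 / ([M]).
This equals 5.39 at X = 0.449 (the root in 0 < X < 1).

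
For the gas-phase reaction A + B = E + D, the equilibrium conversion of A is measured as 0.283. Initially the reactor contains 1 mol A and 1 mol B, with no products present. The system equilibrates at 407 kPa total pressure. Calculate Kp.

Kp = 0.156

Basis: 1 mol A initially; let X = conversion of A. Extent ξ = X.
Species balance: n_A = 1 − X; n_B = 1 − X; n_E = X; n_D = X.
Total moles n_T = 2 (Δν = 0, constant).
At X = 0.283: n_A = 0.717, n_B = 0.717, n_E = 0.283, n_D = 0.283, n_T = 2.
p_i = (n_i/n_T)·P. Kp = p_E p_D / (p_A p_B) = 0.156.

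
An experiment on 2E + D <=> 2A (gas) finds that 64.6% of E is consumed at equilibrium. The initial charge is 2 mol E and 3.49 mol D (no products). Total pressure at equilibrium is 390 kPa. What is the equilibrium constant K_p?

Basis: 2 mol E initially; let X = conversion of E. Extent ξ = X.
At extent ξ: n_E = 2 − 2X; n_D = 3.49 − X; n_A = 2X.
Total moles n_T = 5.49 − X.
At X = 0.646: n_E = 0.708, n_D = 2.84, n_A = 1.29, n_T = 4.84.
p_i = (n_i/n_T)·P. K_p = p_A^2 / (p_E^2 p_D) = 0.0145 kPa^-1.

K_p = 0.0145 kPa^-1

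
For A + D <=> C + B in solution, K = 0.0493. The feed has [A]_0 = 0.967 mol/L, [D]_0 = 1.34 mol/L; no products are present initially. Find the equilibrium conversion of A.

X = 0.213

Let X = conversion of A; extent ξ = 0.967·X mol/L.
Concentrations: [A] = 0.967 − 0.967X; [D] = 1.34 − 0.967X; [C] = 0.967X; [B] = 0.967X.
K = [C] [B] / ([A] [D]).
Equating to 0.0493: the physical root is X = 0.213.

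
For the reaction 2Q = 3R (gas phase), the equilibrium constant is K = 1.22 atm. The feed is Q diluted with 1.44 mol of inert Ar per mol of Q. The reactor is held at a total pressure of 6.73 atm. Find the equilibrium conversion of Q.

Let X = conversion of Q (basis 1 mol Q); extent of reaction ξ = 0.5X.
Species balance: n_Q = 1 − X; n_R = 1.5X; n_I = 1.44 (inert).
Total moles n_T = 2.44 + 0.5X.
Mole fractions y_i = n_i/n_T; K = p_R^3 / (p_Q^2) with p_i = y_i·P.
Setting this equal to 1.22 atm and taking the physical root (0 < X < 1) gives X = 0.379.

X = 0.379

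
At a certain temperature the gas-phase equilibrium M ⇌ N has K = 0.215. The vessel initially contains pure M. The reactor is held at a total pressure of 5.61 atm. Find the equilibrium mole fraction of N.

Take 1 mol M as basis and let X be its fractional conversion, so ξ = X.
Species balance: n_M = 1 − X; n_N = X.
Total moles n_T = 1 (Δν = 0, constant).
Mole fractions y_i = n_i/n_T; K = p_N / (p_M) with p_i = y_i·P.
This yields a degree-1 equation in X; solving on (0,1), X = 0.177.
Then n_N = 0.177, n_T = 1, so y_N = 0.177.

y_N = 0.177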